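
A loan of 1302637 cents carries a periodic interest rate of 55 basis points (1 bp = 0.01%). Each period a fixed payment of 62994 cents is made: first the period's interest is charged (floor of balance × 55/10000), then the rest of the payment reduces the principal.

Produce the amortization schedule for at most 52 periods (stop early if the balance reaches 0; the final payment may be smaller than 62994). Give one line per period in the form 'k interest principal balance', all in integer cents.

1. interest=⌊1302637·55/10000⌋=7164; principal=62994-7164=55830; balance=1302637-55830=1246807
2. interest=⌊1246807·55/10000⌋=6857; principal=62994-6857=56137; balance=1246807-56137=1190670
3. interest=⌊1190670·55/10000⌋=6548; principal=62994-6548=56446; balance=1190670-56446=1134224
4. interest=⌊1134224·55/10000⌋=6238; principal=62994-6238=56756; balance=1134224-56756=1077468
5. interest=⌊1077468·55/10000⌋=5926; principal=62994-5926=57068; balance=1077468-57068=1020400
6. interest=⌊1020400·55/10000⌋=5612; principal=62994-5612=57382; balance=1020400-57382=963018
7. interest=⌊963018·55/10000⌋=5296; principal=62994-5296=57698; balance=963018-57698=905320
8. interest=⌊905320·55/10000⌋=4979; principal=62994-4979=58015; balance=905320-58015=847305
9. interest=⌊847305·55/10000⌋=4660; principal=62994-4660=58334; balance=847305-58334=788971
10. interest=⌊788971·55/10000⌋=4339; principal=62994-4339=58655; balance=788971-58655=730316
11. interest=⌊730316·55/10000⌋=4016; principal=62994-4016=58978; balance=730316-58978=671338
12. interest=⌊671338·55/10000⌋=3692; principal=62994-3692=59302; balance=671338-59302=612036
13. interest=⌊612036·55/10000⌋=3366; principal=62994-3366=59628; balance=612036-59628=552408
14. interest=⌊552408·55/10000⌋=3038; principal=62994-3038=59956; balance=552408-59956=492452
15. interest=⌊492452·55/10000⌋=2708; principal=62994-2708=60286; balance=492452-60286=432166
16. interest=⌊432166·55/10000⌋=2376; principal=62994-2376=60618; balance=432166-60618=371548
17. interest=⌊371548·55/10000⌋=2043; principal=62994-2043=60951; balance=371548-60951=310597
18. interest=⌊310597·55/10000⌋=1708; principal=62994-1708=61286; balance=310597-61286=249311
19. interest=⌊249311·55/10000⌋=1371; principal=62994-1371=61623; balance=249311-61623=187688
20. interest=⌊187688·55/10000⌋=1032; principal=62994-1032=61962; balance=187688-61962=125726
21. interest=⌊125726·55/10000⌋=691; principal=62994-691=62303; balance=125726-62303=63423
22. interest=⌊63423·55/10000⌋=348; principal=62994-348=62646; balance=63423-62646=777
23. interest=⌊777·55/10000⌋=4; principal=min(62994-4,777)=777; balance=777-777=0

1 7164 55830 1246807
2 6857 56137 1190670
3 6548 56446 1134224
4 6238 56756 1077468
5 5926 57068 1020400
6 5612 57382 963018
7 5296 57698 905320
8 4979 58015 847305
9 4660 58334 788971
10 4339 58655 730316
11 4016 58978 671338
12 3692 59302 612036
13 3366 59628 552408
14 3038 59956 492452
15 2708 60286 432166
16 2376 60618 371548
17 2043 60951 310597
18 1708 61286 249311
19 1371 61623 187688
20 1032 61962 125726
21 691 62303 63423
22 348 62646 777
23 4 777 0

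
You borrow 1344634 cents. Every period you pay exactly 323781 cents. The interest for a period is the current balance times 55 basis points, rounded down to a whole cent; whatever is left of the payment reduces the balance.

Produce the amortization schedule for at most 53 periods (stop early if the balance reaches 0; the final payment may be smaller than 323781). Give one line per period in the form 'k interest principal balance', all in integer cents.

1 7395 316386 1028248
2 5655 318126 710122
3 3905 319876 390246
4 2146 321635 68611
5 377 68611 0

1. interest=⌊1344634·55/10000⌋=7395; principal=323781-7395=316386; balance=1344634-316386=1028248
2. interest=⌊1028248·55/10000⌋=5655; principal=323781-5655=318126; balance=1028248-318126=710122
3. interest=⌊710122·55/10000⌋=3905; principal=323781-3905=319876; balance=710122-319876=390246
4. interest=⌊390246·55/10000⌋=2146; principal=323781-2146=321635; balance=390246-321635=68611
5. interest=⌊68611·55/10000⌋=377; principal=min(323781-377,68611)=68611; balance=68611-68611=0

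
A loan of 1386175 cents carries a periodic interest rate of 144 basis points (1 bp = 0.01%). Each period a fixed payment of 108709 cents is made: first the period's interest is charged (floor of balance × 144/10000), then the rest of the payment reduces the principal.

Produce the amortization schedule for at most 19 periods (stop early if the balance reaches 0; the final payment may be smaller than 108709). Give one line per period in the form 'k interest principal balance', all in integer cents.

1 19960 88749 1297426
2 18682 90027 1207399
3 17386 91323 1116076
4 16071 92638 1023438
5 14737 93972 929466
6 13384 95325 834141
7 12011 96698 737443
8 10619 98090 639353
9 9206 99503 539850
10 7773 100936 438914
11 6320 102389 336525
12 4845 103864 232661
13 3350 105359 127302
14 1833 106876 20426
15 294 20426 0

1. interest=⌊1386175·144/10000⌋=19960; principal=108709-19960=88749; balance=1386175-88749=1297426
2. interest=⌊1297426·144/10000⌋=18682; principal=108709-18682=90027; balance=1297426-90027=1207399
3. interest=⌊1207399·144/10000⌋=17386; principal=108709-17386=91323; balance=1207399-91323=1116076
4. interest=⌊1116076·144/10000⌋=16071; principal=108709-16071=92638; balance=1116076-92638=1023438
5. interest=⌊1023438·144/10000⌋=14737; principal=108709-14737=93972; balance=1023438-93972=929466
6. interest=⌊929466·144/10000⌋=13384; principal=108709-13384=95325; balance=929466-95325=834141
7. interest=⌊834141·144/10000⌋=12011; principal=108709-12011=96698; balance=834141-96698=737443
8. interest=⌊737443·144/10000⌋=10619; principal=108709-10619=98090; balance=737443-98090=639353
9. interest=⌊639353·144/10000⌋=9206; principal=108709-9206=99503; balance=639353-99503=539850
10. interest=⌊539850·144/10000⌋=7773; principal=108709-7773=100936; balance=539850-100936=438914
11. interest=⌊438914·144/10000⌋=6320; principal=108709-6320=102389; balance=438914-102389=336525
12. interest=⌊336525·144/10000⌋=4845; principal=108709-4845=103864; balance=336525-103864=232661
13. interest=⌊232661·144/10000⌋=3350; principal=108709-3350=105359; balance=232661-105359=127302
14. interest=⌊127302·144/10000⌋=1833; principal=108709-1833=106876; balance=127302-106876=20426
15. interest=⌊20426·144/10000⌋=294; principal=min(108709-294,20426)=20426; balance=20426-20426=0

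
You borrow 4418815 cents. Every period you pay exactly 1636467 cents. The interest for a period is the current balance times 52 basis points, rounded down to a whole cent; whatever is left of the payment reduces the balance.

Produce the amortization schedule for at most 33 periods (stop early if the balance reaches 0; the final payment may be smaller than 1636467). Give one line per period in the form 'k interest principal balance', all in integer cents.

1 22977 1613490 2805325
2 14587 1621880 1183445
3 6153 1183445 0

1. interest=⌊4418815·52/10000⌋=22977; principal=1636467-22977=1613490; balance=4418815-1613490=2805325
2. interest=⌊2805325·52/10000⌋=14587; principal=1636467-14587=1621880; balance=2805325-1621880=1183445
3. interest=⌊1183445·52/10000⌋=6153; principal=min(1636467-6153,1183445)=1183445; balance=1183445-1183445=0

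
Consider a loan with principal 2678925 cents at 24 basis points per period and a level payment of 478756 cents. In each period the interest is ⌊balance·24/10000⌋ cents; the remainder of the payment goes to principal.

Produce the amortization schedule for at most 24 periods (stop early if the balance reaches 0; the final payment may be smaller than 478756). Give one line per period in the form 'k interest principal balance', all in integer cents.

1. interest=⌊2678925·24/10000⌋=6429; principal=478756-6429=472327; balance=2678925-472327=2206598
2. interest=⌊2206598·24/10000⌋=5295; principal=478756-5295=473461; balance=2206598-473461=1733137
3. interest=⌊1733137·24/10000⌋=4159; principal=478756-4159=474597; balance=1733137-474597=1258540
4. interest=⌊1258540·24/10000⌋=3020; principal=478756-3020=475736; balance=1258540-475736=782804
5. interest=⌊782804·24/10000⌋=1878; principal=478756-1878=476878; balance=782804-476878=305926
6. interest=⌊305926·24/10000⌋=734; principal=min(478756-734,305926)=305926; balance=305926-305926=0

1 6429 472327 2206598
2 5295 473461 1733137
3 4159 474597 1258540
4 3020 475736 782804
5 1878 476878 305926
6 734 305926 0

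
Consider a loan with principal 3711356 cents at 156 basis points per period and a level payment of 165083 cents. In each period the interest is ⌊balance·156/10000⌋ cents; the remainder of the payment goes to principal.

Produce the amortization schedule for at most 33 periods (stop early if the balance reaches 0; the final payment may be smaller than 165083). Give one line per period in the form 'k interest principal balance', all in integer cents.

1. interest=⌊3711356·156/10000⌋=57897; principal=165083-57897=107186; balance=3711356-107186=3604170
2. interest=⌊3604170·156/10000⌋=56225; principal=165083-56225=108858; balance=3604170-108858=3495312
3. interest=⌊3495312·156/10000⌋=54526; principal=165083-54526=110557; balance=3495312-110557=3384755
4. interest=⌊3384755·156/10000⌋=52802; principal=165083-52802=112281; balance=3384755-112281=3272474
5. interest=⌊3272474·156/10000⌋=51050; principal=165083-51050=114033; balance=3272474-114033=3158441
6. interest=⌊3158441·156/10000⌋=49271; principal=165083-49271=115812; balance=3158441-115812=3042629
7. interest=⌊3042629·156/10000⌋=47465; principal=165083-47465=117618; balance=3042629-117618=2925011
8. interest=⌊2925011·156/10000⌋=45630; principal=165083-45630=119453; balance=2925011-119453=2805558
9. interest=⌊2805558·156/10000⌋=43766; principal=165083-43766=121317; balance=2805558-121317=2684241
10. interest=⌊2684241·156/10000⌋=41874; principal=165083-41874=123209; balance=2684241-123209=2561032
11. interest=⌊2561032·156/10000⌋=39952; principal=165083-39952=125131; balance=2561032-125131=2435901
12. interest=⌊2435901·156/10000⌋=38000; principal=165083-38000=127083; balance=2435901-127083=2308818
13. interest=⌊2308818·156/10000⌋=36017; principal=165083-36017=129066; balance=2308818-129066=2179752
14. interest=⌊2179752·156/10000⌋=34004; principal=165083-34004=131079; balance=2179752-131079=2048673
15. interest=⌊2048673·156/10000⌋=31959; principal=165083-31959=133124; balance=2048673-133124=1915549
16. interest=⌊1915549·156/10000⌋=29882; principal=165083-29882=135201; balance=1915549-135201=1780348
17. interest=⌊1780348·156/10000⌋=27773; principal=165083-27773=137310; balance=1780348-137310=1643038
18. interest=⌊1643038·156/10000⌋=25631; principal=165083-25631=139452; balance=1643038-139452=1503586
19. interest=⌊1503586·156/10000⌋=23455; principal=165083-23455=141628; balance=1503586-141628=1361958
20. interest=⌊1361958·156/10000⌋=21246; principal=165083-21246=143837; balance=1361958-143837=1218121
21. interest=⌊1218121·156/10000⌋=19002; principal=165083-19002=146081; balance=1218121-146081=1072040
22. interest=⌊1072040·156/10000⌋=16723; principal=165083-16723=148360; balance=1072040-148360=923680
23. interest=⌊923680·156/10000⌋=14409; principal=165083-14409=150674; balance=923680-150674=773006
24. interest=⌊773006·156/10000⌋=12058; principal=165083-12058=153025; balance=773006-153025=619981
25. interest=⌊619981·156/10000⌋=9671; principal=165083-9671=155412; balance=619981-155412=464569
26. interest=⌊464569·156/10000⌋=7247; principal=165083-7247=157836; balance=464569-157836=306733
27. interest=⌊306733·156/10000⌋=4785; principal=165083-4785=160298; balance=306733-160298=146435
28. interest=⌊146435·156/10000⌋=2284; principal=min(165083-2284,146435)=146435; balance=146435-146435=0

1 57897 107186 3604170
2 56225 108858 3495312
3 54526 110557 3384755
4 52802 112281 3272474
5 51050 114033 3158441
6 49271 115812 3042629
7 47465 117618 2925011
8 45630 119453 2805558
9 43766 121317 2684241
10 41874 123209 2561032
11 39952 125131 2435901
12 38000 127083 2308818
13 36017 129066 2179752
14 34004 131079 2048673
15 31959 133124 1915549
16 29882 135201 1780348
17 27773 137310 1643038
18 25631 139452 1503586
19 23455 141628 1361958
20 21246 143837 1218121
21 19002 146081 1072040
22 16723 148360 923680
23 14409 150674 773006
24 12058 153025 619981
25 9671 155412 464569
26 7247 157836 306733
27 4785 160298 146435
28 2284 146435 0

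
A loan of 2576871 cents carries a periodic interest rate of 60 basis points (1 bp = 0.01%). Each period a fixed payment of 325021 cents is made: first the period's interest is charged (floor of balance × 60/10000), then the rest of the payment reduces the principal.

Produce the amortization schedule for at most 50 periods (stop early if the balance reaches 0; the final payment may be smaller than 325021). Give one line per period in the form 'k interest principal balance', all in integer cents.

1 15461 309560 2267311
2 13603 311418 1955893
3 11735 313286 1642607
4 9855 315166 1327441
5 7964 317057 1010384
6 6062 318959 691425
7 4148 320873 370552
8 2223 322798 47754
9 286 47754 0

1. interest=⌊2576871·60/10000⌋=15461; principal=325021-15461=309560; balance=2576871-309560=2267311
2. interest=⌊2267311·60/10000⌋=13603; principal=325021-13603=311418; balance=2267311-311418=1955893
3. interest=⌊1955893·60/10000⌋=11735; principal=325021-11735=313286; balance=1955893-313286=1642607
4. interest=⌊1642607·60/10000⌋=9855; principal=325021-9855=315166; balance=1642607-315166=1327441
5. interest=⌊1327441·60/10000⌋=7964; principal=325021-7964=317057; balance=1327441-317057=1010384
6. interest=⌊1010384·60/10000⌋=6062; principal=325021-6062=318959; balance=1010384-318959=691425
7. interest=⌊691425·60/10000⌋=4148; principal=325021-4148=320873; balance=691425-320873=370552
8. interest=⌊370552·60/10000⌋=2223; principal=325021-2223=322798; balance=370552-322798=47754
9. interest=⌊47754·60/10000⌋=286; principal=min(325021-286,47754)=47754; balance=47754-47754=0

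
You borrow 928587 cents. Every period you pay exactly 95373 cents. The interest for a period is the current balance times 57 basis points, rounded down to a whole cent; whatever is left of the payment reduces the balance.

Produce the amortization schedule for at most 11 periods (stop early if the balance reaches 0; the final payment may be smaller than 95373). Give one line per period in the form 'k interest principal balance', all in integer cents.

1 5292 90081 838506
2 4779 90594 747912
3 4263 91110 656802
4 3743 91630 565172
5 3221 92152 473020
6 2696 92677 380343
7 2167 93206 287137
8 1636 93737 193400
9 1102 94271 99129
10 565 94808 4321
11 24 4321 0

1. interest=⌊928587·57/10000⌋=5292; principal=95373-5292=90081; balance=928587-90081=838506
2. interest=⌊838506·57/10000⌋=4779; principal=95373-4779=90594; balance=838506-90594=747912
3. interest=⌊747912·57/10000⌋=4263; principal=95373-4263=91110; balance=747912-91110=656802
4. interest=⌊656802·57/10000⌋=3743; principal=95373-3743=91630; balance=656802-91630=565172
5. interest=⌊565172·57/10000⌋=3221; principal=95373-3221=92152; balance=565172-92152=473020
6. interest=⌊473020·57/10000⌋=2696; principal=95373-2696=92677; balance=473020-92677=380343
7. interest=⌊380343·57/10000⌋=2167; principal=95373-2167=93206; balance=380343-93206=287137
8. interest=⌊287137·57/10000⌋=1636; principal=95373-1636=93737; balance=287137-93737=193400
9. interest=⌊193400·57/10000⌋=1102; principal=95373-1102=94271; balance=193400-94271=99129
10. interest=⌊99129·57/10000⌋=565; principal=95373-565=94808; balance=99129-94808=4321
11. interest=⌊4321·57/10000⌋=24; principal=min(95373-24,4321)=4321; balance=4321-4321=0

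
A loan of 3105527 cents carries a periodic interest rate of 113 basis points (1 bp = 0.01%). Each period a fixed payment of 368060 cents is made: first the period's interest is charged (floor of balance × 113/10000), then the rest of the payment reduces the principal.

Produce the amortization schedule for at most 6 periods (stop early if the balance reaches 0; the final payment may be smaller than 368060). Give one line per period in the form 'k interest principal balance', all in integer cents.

1. interest=⌊3105527·113/10000⌋=35092; principal=368060-35092=332968; balance=3105527-332968=2772559
2. interest=⌊2772559·113/10000⌋=31329; principal=368060-31329=336731; balance=2772559-336731=2435828
3. interest=⌊2435828·113/10000⌋=27524; principal=368060-27524=340536; balance=2435828-340536=2095292
4. interest=⌊2095292·113/10000⌋=23676; principal=368060-23676=344384; balance=2095292-344384=1750908
5. interest=⌊1750908·113/10000⌋=19785; principal=368060-19785=348275; balance=1750908-348275=1402633
6. interest=⌊1402633·113/10000⌋=15849; principal=368060-15849=352211; balance=1402633-352211=1050422

1 35092 332968 2772559
2 31329 336731 2435828
3 27524 340536 2095292
4 23676 344384 1750908
5 19785 348275 1402633
6 15849 352211 1050422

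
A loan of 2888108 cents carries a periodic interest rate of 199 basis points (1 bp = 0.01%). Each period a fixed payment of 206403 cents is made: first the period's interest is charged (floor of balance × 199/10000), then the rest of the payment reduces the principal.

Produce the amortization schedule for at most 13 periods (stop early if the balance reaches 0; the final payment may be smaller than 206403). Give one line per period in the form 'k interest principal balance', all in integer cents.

1 57473 148930 2739178
2 54509 151894 2587284
3 51486 154917 2432367
4 48404 157999 2274368
5 45259 161144 2113224
6 42053 164350 1948874
7 38782 167621 1781253
8 35446 170957 1610296
9 32044 174359 1435937
10 28575 177828 1258109
11 25036 181367 1076742
12 21427 184976 891766
13 17746 188657 703109

1. interest=⌊2888108·199/10000⌋=57473; principal=206403-57473=148930; balance=2888108-148930=2739178
2. interest=⌊2739178·199/10000⌋=54509; principal=206403-54509=151894; balance=2739178-151894=2587284
3. interest=⌊2587284·199/10000⌋=51486; principal=206403-51486=154917; balance=2587284-154917=2432367
4. interest=⌊2432367·199/10000⌋=48404; principal=206403-48404=157999; balance=2432367-157999=2274368
5. interest=⌊2274368·199/10000⌋=45259; principal=206403-45259=161144; balance=2274368-161144=2113224
6. interest=⌊2113224·199/10000⌋=42053; principal=206403-42053=164350; balance=2113224-164350=1948874
7. interest=⌊1948874·199/10000⌋=38782; principal=206403-38782=167621; balance=1948874-167621=1781253
8. interest=⌊1781253·199/10000⌋=35446; principal=206403-35446=170957; balance=1781253-170957=1610296
9. interest=⌊1610296·199/10000⌋=32044; principal=206403-32044=174359; balance=1610296-174359=1435937
10. interest=⌊1435937·199/10000⌋=28575; principal=206403-28575=177828; balance=1435937-177828=1258109
11. interest=⌊1258109·199/10000⌋=25036; principal=206403-25036=181367; balance=1258109-181367=1076742
12. interest=⌊1076742·199/10000⌋=21427; principal=206403-21427=184976; balance=1076742-184976=891766
13. interest=⌊891766·199/10000⌋=17746; principal=206403-17746=188657; balance=891766-188657=703109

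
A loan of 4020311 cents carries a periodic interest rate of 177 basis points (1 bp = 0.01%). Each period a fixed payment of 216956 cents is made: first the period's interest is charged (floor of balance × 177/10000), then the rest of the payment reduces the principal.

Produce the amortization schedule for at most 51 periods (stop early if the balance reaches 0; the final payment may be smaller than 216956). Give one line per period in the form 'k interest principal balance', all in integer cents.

1 71159 145797 3874514
2 68578 148378 3726136
3 65952 151004 3575132
4 63279 153677 3421455
5 60559 156397 3265058
6 57791 159165 3105893
7 54974 161982 2943911
8 52107 164849 2779062
9 49189 167767 2611295
10 46219 170737 2440558
11 43197 173759 2266799
12 40122 176834 2089965
13 36992 179964 1910001
14 33807 183149 1726852
15 30565 186391 1540461
16 27266 189690 1350771
17 23908 193048 1157723
18 20491 196465 961258
19 17014 199942 761316
20 13475 203481 557835
21 9873 207083 350752
22 6208 210748 140004
23 2478 140004 0

1. interest=⌊4020311·177/10000⌋=71159; principal=216956-71159=145797; balance=4020311-145797=3874514
2. interest=⌊3874514·177/10000⌋=68578; principal=216956-68578=148378; balance=3874514-148378=3726136
3. interest=⌊3726136·177/10000⌋=65952; principal=216956-65952=151004; balance=3726136-151004=3575132
4. interest=⌊3575132·177/10000⌋=63279; principal=216956-63279=153677; balance=3575132-153677=3421455
5. interest=⌊3421455·177/10000⌋=60559; principal=216956-60559=156397; balance=3421455-156397=3265058
6. interest=⌊3265058·177/10000⌋=57791; principal=216956-57791=159165; balance=3265058-159165=3105893
7. interest=⌊3105893·177/10000⌋=54974; principal=216956-54974=161982; balance=3105893-161982=2943911
8. interest=⌊2943911·177/10000⌋=52107; principal=216956-52107=164849; balance=2943911-164849=2779062
9. interest=⌊2779062·177/10000⌋=49189; principal=216956-49189=167767; balance=2779062-167767=2611295
10. interest=⌊2611295·177/10000⌋=46219; principal=216956-46219=170737; balance=2611295-170737=2440558
11. interest=⌊2440558·177/10000⌋=43197; principal=216956-43197=173759; balance=2440558-173759=2266799
12. interest=⌊2266799·177/10000⌋=40122; principal=216956-40122=176834; balance=2266799-176834=2089965
13. interest=⌊2089965·177/10000⌋=36992; principal=216956-36992=179964; balance=2089965-179964=1910001
14. interest=⌊1910001·177/10000⌋=33807; principal=216956-33807=183149; balance=1910001-183149=1726852
15. interest=⌊1726852·177/10000⌋=30565; principal=216956-30565=186391; balance=1726852-186391=1540461
16. interest=⌊1540461·177/10000⌋=27266; principal=216956-27266=189690; balance=1540461-189690=1350771
17. interest=⌊1350771·177/10000⌋=23908; principal=216956-23908=193048; balance=1350771-193048=1157723
18. interest=⌊1157723·177/10000⌋=20491; principal=216956-20491=196465; balance=1157723-196465=961258
19. interest=⌊961258·177/10000⌋=17014; principal=216956-17014=199942; balance=961258-199942=761316
20. interest=⌊761316·177/10000⌋=13475; principal=216956-13475=203481; balance=761316-203481=557835
21. interest=⌊557835·177/10000⌋=9873; principal=216956-9873=207083; balance=557835-207083=350752
22. interest=⌊350752·177/10000⌋=6208; principal=216956-6208=210748; balance=350752-210748=140004
23. interest=⌊140004·177/10000⌋=2478; principal=min(216956-2478,140004)=140004; balance=140004-140004=0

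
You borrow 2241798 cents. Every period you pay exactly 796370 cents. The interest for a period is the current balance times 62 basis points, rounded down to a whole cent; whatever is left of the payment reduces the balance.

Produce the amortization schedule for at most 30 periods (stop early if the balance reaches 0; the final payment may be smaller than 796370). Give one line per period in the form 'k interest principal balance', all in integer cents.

1 13899 782471 1459327
2 9047 787323 672004
3 4166 672004 0

1. interest=⌊2241798·62/10000⌋=13899; principal=796370-13899=782471; balance=2241798-782471=1459327
2. interest=⌊1459327·62/10000⌋=9047; principal=796370-9047=787323; balance=1459327-787323=672004
3. interest=⌊672004·62/10000⌋=4166; principal=min(796370-4166,672004)=672004; balance=672004-672004=0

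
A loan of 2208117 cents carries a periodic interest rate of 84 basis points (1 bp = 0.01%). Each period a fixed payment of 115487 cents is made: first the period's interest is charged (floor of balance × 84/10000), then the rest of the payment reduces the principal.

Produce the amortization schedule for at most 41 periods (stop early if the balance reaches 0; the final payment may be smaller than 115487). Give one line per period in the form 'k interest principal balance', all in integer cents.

1. interest=⌊2208117·84/10000⌋=18548; principal=115487-18548=96939; balance=2208117-96939=2111178
2. interest=⌊2111178·84/10000⌋=17733; principal=115487-17733=97754; balance=2111178-97754=2013424
3. interest=⌊2013424·84/10000⌋=16912; principal=115487-16912=98575; balance=2013424-98575=1914849
4. interest=⌊1914849·84/10000⌋=16084; principal=115487-16084=99403; balance=1914849-99403=1815446
5. interest=⌊1815446·84/10000⌋=15249; principal=115487-15249=100238; balance=1815446-100238=1715208
6. interest=⌊1715208·84/10000⌋=14407; principal=115487-14407=101080; balance=1715208-101080=1614128
7. interest=⌊1614128·84/10000⌋=13558; principal=115487-13558=101929; balance=1614128-101929=1512199
8. interest=⌊1512199·84/10000⌋=12702; principal=115487-12702=102785; balance=1512199-102785=1409414
9. interest=⌊1409414·84/10000⌋=11839; principal=115487-11839=103648; balance=1409414-103648=1305766
10. interest=⌊1305766·84/10000⌋=10968; principal=115487-10968=104519; balance=1305766-104519=1201247
11. interest=⌊1201247·84/10000⌋=10090; principal=115487-10090=105397; balance=1201247-105397=1095850
12. interest=⌊1095850·84/10000⌋=9205; principal=115487-9205=106282; balance=1095850-106282=989568
13. interest=⌊989568·84/10000⌋=8312; principal=115487-8312=107175; balance=989568-107175=882393
14. interest=⌊882393·84/10000⌋=7412; principal=115487-7412=108075; balance=882393-108075=774318
15. interest=⌊774318·84/10000⌋=6504; principal=115487-6504=108983; balance=774318-108983=665335
16. interest=⌊665335·84/10000⌋=5588; principal=115487-5588=109899; balance=665335-109899=555436
17. interest=⌊555436·84/10000⌋=4665; principal=115487-4665=110822; balance=555436-110822=444614
18. interest=⌊444614·84/10000⌋=3734; principal=115487-3734=111753; balance=444614-111753=332861
19. interest=⌊332861·84/10000⌋=2796; principal=115487-2796=112691; balance=332861-112691=220170
20. interest=⌊220170·84/10000⌋=1849; principal=115487-1849=113638; balance=220170-113638=106532
21. interest=⌊106532·84/10000⌋=894; principal=min(115487-894,106532)=106532; balance=106532-106532=0

1 18548 96939 2111178
2 17733 97754 2013424
3 16912 98575 1914849
4 16084 99403 1815446
5 15249 100238 1715208
6 14407 101080 1614128
7 13558 101929 1512199
8 12702 102785 1409414
9 11839 103648 1305766
10 10968 104519 1201247
11 10090 105397 1095850
12 9205 106282 989568
13 8312 107175 882393
14 7412 108075 774318
15 6504 108983 665335
16 5588 109899 555436
17 4665 110822 444614
18 3734 111753 332861
19 2796 112691 220170
20 1849 113638 106532
21 894 106532 0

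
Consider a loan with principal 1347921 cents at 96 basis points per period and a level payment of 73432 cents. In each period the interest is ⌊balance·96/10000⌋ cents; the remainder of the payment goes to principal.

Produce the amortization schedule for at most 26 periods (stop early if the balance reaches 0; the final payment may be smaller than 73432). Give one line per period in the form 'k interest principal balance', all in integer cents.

1 12940 60492 1287429
2 12359 61073 1226356
3 11773 61659 1164697
4 11181 62251 1102446
5 10583 62849 1039597
6 9980 63452 976145
7 9370 64062 912083
8 8755 64677 847406
9 8135 65297 782109
10 7508 65924 716185
11 6875 66557 649628
12 6236 67196 582432
13 5591 67841 514591
14 4940 68492 446099
15 4282 69150 376949
16 3618 69814 307135
17 2948 70484 236651
18 2271 71161 165490
19 1588 71844 93646
20 899 72533 21113
21 202 21113 0

1. interest=⌊1347921·96/10000⌋=12940; principal=73432-12940=60492; balance=1347921-60492=1287429
2. interest=⌊1287429·96/10000⌋=12359; principal=73432-12359=61073; balance=1287429-61073=1226356
3. interest=⌊1226356·96/10000⌋=11773; principal=73432-11773=61659; balance=1226356-61659=1164697
4. interest=⌊1164697·96/10000⌋=11181; principal=73432-11181=62251; balance=1164697-62251=1102446
5. interest=⌊1102446·96/10000⌋=10583; principal=73432-10583=62849; balance=1102446-62849=1039597
6. interest=⌊1039597·96/10000⌋=9980; principal=73432-9980=63452; balance=1039597-63452=976145
7. interest=⌊976145·96/10000⌋=9370; principal=73432-9370=64062; balance=976145-64062=912083
8. interest=⌊912083·96/10000⌋=8755; principal=73432-8755=64677; balance=912083-64677=847406
9. interest=⌊847406·96/10000⌋=8135; principal=73432-8135=65297; balance=847406-65297=782109
10. interest=⌊782109·96/10000⌋=7508; principal=73432-7508=65924; balance=782109-65924=716185
11. interest=⌊716185·96/10000⌋=6875; principal=73432-6875=66557; balance=716185-66557=649628
12. interest=⌊649628·96/10000⌋=6236; principal=73432-6236=67196; balance=649628-67196=582432
13. interest=⌊582432·96/10000⌋=5591; principal=73432-5591=67841; balance=582432-67841=514591
14. interest=⌊514591·96/10000⌋=4940; principal=73432-4940=68492; balance=514591-68492=446099
15. interest=⌊446099·96/10000⌋=4282; principal=73432-4282=69150; balance=446099-69150=376949
16. interest=⌊376949·96/10000⌋=3618; principal=73432-3618=69814; balance=376949-69814=307135
17. interest=⌊307135·96/10000⌋=2948; principal=73432-2948=70484; balance=307135-70484=236651
18. interest=⌊236651·96/10000⌋=2271; principal=73432-2271=71161; balance=236651-71161=165490
19. interest=⌊165490·96/10000⌋=1588; principal=73432-1588=71844; balance=165490-71844=93646
20. interest=⌊93646·96/10000⌋=899; principal=73432-899=72533; balance=93646-72533=21113
21. interest=⌊21113·96/10000⌋=202; principal=min(73432-202,21113)=21113; balance=21113-21113=0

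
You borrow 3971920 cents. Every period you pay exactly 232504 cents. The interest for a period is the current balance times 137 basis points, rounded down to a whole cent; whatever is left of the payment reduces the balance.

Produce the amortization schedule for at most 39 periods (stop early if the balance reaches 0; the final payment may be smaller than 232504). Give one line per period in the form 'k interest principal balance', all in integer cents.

1 54415 178089 3793831
2 51975 180529 3613302
3 49502 183002 3430300
4 46995 185509 3244791
5 44453 188051 3056740
6 41877 190627 2866113
7 39265 193239 2672874
8 36618 195886 2476988
9 33934 198570 2278418
10 31214 201290 2077128
11 28456 204048 1873080
12 25661 206843 1666237
13 22827 209677 1456560
14 19954 212550 1244010
15 17042 215462 1028548
16 14091 218413 810135
17 11098 221406 588729
18 8065 224439 364290
19 4990 227514 136776
20 1873 136776 0

1. interest=⌊3971920·137/10000⌋=54415; principal=232504-54415=178089; balance=3971920-178089=3793831
2. interest=⌊3793831·137/10000⌋=51975; principal=232504-51975=180529; balance=3793831-180529=3613302
3. interest=⌊3613302·137/10000⌋=49502; principal=232504-49502=183002; balance=3613302-183002=3430300
4. interest=⌊3430300·137/10000⌋=46995; principal=232504-46995=185509; balance=3430300-185509=3244791
5. interest=⌊3244791·137/10000⌋=44453; principal=232504-44453=188051; balance=3244791-188051=3056740
6. interest=⌊3056740·137/10000⌋=41877; principal=232504-41877=190627; balance=3056740-190627=2866113
7. interest=⌊2866113·137/10000⌋=39265; principal=232504-39265=193239; balance=2866113-193239=2672874
8. interest=⌊2672874·137/10000⌋=36618; principal=232504-36618=195886; balance=2672874-195886=2476988
9. interest=⌊2476988·137/10000⌋=33934; principal=232504-33934=198570; balance=2476988-198570=2278418
10. interest=⌊2278418·137/10000⌋=31214; principal=232504-31214=201290; balance=2278418-201290=2077128
11. interest=⌊2077128·137/10000⌋=28456; principal=232504-28456=204048; balance=2077128-204048=1873080
12. interest=⌊1873080·137/10000⌋=25661; principal=232504-25661=206843; balance=1873080-206843=1666237
13. interest=⌊1666237·137/10000⌋=22827; principal=232504-22827=209677; balance=1666237-209677=1456560
14. interest=⌊1456560·137/10000⌋=19954; principal=232504-19954=212550; balance=1456560-212550=1244010
15. interest=⌊1244010·137/10000⌋=17042; principal=232504-17042=215462; balance=1244010-215462=1028548
16. interest=⌊1028548·137/10000⌋=14091; principal=232504-14091=218413; balance=1028548-218413=810135
17. interest=⌊810135·137/10000⌋=11098; principal=232504-11098=221406; balance=810135-221406=588729
18. interest=⌊588729·137/10000⌋=8065; principal=232504-8065=224439; balance=588729-224439=364290
19. interest=⌊364290·137/10000⌋=4990; principal=232504-4990=227514; balance=364290-227514=136776
20. interest=⌊136776·137/10000⌋=1873; principal=min(232504-1873,136776)=136776; balance=136776-136776=0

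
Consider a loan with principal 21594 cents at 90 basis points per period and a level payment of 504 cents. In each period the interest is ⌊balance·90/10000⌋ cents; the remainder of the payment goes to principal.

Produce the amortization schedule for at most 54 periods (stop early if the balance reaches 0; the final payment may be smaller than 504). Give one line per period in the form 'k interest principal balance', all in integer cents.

1 194 310 21284
2 191 313 20971
3 188 316 20655
4 185 319 20336
5 183 321 20015
6 180 324 19691
7 177 327 19364
8 174 330 19034
9 171 333 18701
10 168 336 18365
11 165 339 18026
12 162 342 17684
13 159 345 17339
14 156 348 16991
15 152 352 16639
16 149 355 16284
17 146 358 15926
18 143 361 15565
19 140 364 15201
20 136 368 14833
21 133 371 14462
22 130 374 14088
23 126 378 13710
24 123 381 13329
25 119 385 12944
26 116 388 12556
27 113 391 12165
28 109 395 11770
29 105 399 11371
30 102 402 10969
31 98 406 10563
32 95 409 10154
33 91 413 9741
34 87 417 9324
35 83 421 8903
36 80 424 8479
37 76 428 8051
38 72 432 7619
39 68 436 7183
40 64 440 6743
41 60 444 6299
42 56 448 5851
43 52 452 5399
44 48 456 4943
45 44 460 4483
46 40 464 4019
47 36 468 3551
48 31 473 3078
49 27 477 2601
50 23 481 2120
51 19 485 1635
52 14 490 1145
53 10 494 651
54 5 499 152

1. interest=⌊21594·90/10000⌋=194; principal=504-194=310; balance=21594-310=21284
2. interest=⌊21284·90/10000⌋=191; principal=504-191=313; balance=21284-313=20971
3. interest=⌊20971·90/10000⌋=188; principal=504-188=316; balance=20971-316=20655
4. interest=⌊20655·90/10000⌋=185; principal=504-185=319; balance=20655-319=20336
5. interest=⌊20336·90/10000⌋=183; principal=504-183=321; balance=20336-321=20015
6. interest=⌊20015·90/10000⌋=180; principal=504-180=324; balance=20015-324=19691
7. interest=⌊19691·90/10000⌋=177; principal=504-177=327; balance=19691-327=19364
8. interest=⌊19364·90/10000⌋=174; principal=504-174=330; balance=19364-330=19034
9. interest=⌊19034·90/10000⌋=171; principal=504-171=333; balance=19034-333=18701
10. interest=⌊18701·90/10000⌋=168; principal=504-168=336; balance=18701-336=18365
11. interest=⌊18365·90/10000⌋=165; principal=504-165=339; balance=18365-339=18026
12. interest=⌊18026·90/10000⌋=162; principal=504-162=342; balance=18026-342=17684
13. interest=⌊17684·90/10000⌋=159; principal=504-159=345; balance=17684-345=17339
14. interest=⌊17339·90/10000⌋=156; principal=504-156=348; balance=17339-348=16991
15. interest=⌊16991·90/10000⌋=152; principal=504-152=352; balance=16991-352=16639
16. interest=⌊16639·90/10000⌋=149; principal=504-149=355; balance=16639-355=16284
17. interest=⌊16284·90/10000⌋=146; principal=504-146=358; balance=16284-358=15926
18. interest=⌊15926·90/10000⌋=143; principal=504-143=361; balance=15926-361=15565
19. interest=⌊15565·90/10000⌋=140; principal=504-140=364; balance=15565-364=15201
20. interest=⌊15201·90/10000⌋=136; principal=504-136=368; balance=15201-368=14833
21. interest=⌊14833·90/10000⌋=133; principal=504-133=371; balance=14833-371=14462
22. interest=⌊14462·90/10000⌋=130; principal=504-130=374; balance=14462-374=14088
23. interest=⌊14088·90/10000⌋=126; principal=504-126=378; balance=14088-378=13710
24. interest=⌊13710·90/10000⌋=123; principal=504-123=381; balance=13710-381=13329
25. interest=⌊13329·90/10000⌋=119; principal=504-119=385; balance=13329-385=12944
26. interest=⌊12944·90/10000⌋=116; principal=504-116=388; balance=12944-388=12556
27. interest=⌊12556·90/10000⌋=113; principal=504-113=391; balance=12556-391=12165
28. interest=⌊12165·90/10000⌋=109; principal=504-109=395; balance=12165-395=11770
29. interest=⌊11770·90/10000⌋=105; principal=504-105=399; balance=11770-399=11371
30. interest=⌊11371·90/10000⌋=102; principal=504-102=402; balance=11371-402=10969
31. interest=⌊10969·90/10000⌋=98; principal=504-98=406; balance=10969-406=10563
32. interest=⌊10563·90/10000⌋=95; principal=504-95=409; balance=10563-409=10154
33. interest=⌊10154·90/10000⌋=91; principal=504-91=413; balance=10154-413=9741
34. interest=⌊9741·90/10000⌋=87; principal=504-87=417; balance=9741-417=9324
35. interest=⌊9324·90/10000⌋=83; principal=504-83=421; balance=9324-421=8903
36. interest=⌊8903·90/10000⌋=80; principal=504-80=424; balance=8903-424=8479
37. interest=⌊8479·90/10000⌋=76; principal=504-76=428; balance=8479-428=8051
38. interest=⌊8051·90/10000⌋=72; principal=504-72=432; balance=8051-432=7619
39. interest=⌊7619·90/10000⌋=68; principal=504-68=436; balance=7619-436=7183
40. interest=⌊7183·90/10000⌋=64; principal=504-64=440; balance=7183-440=6743
41. interest=⌊6743·90/10000⌋=60; principal=504-60=444; balance=6743-444=6299
42. interest=⌊6299·90/10000⌋=56; principal=504-56=448; balance=6299-448=5851
43. interest=⌊5851·90/10000⌋=52; principal=504-52=452; balance=5851-452=5399
44. interest=⌊5399·90/10000⌋=48; principal=504-48=456; balance=5399-456=4943
45. interest=⌊4943·90/10000⌋=44; principal=504-44=460; balance=4943-460=4483
46. interest=⌊4483·90/10000⌋=40; principal=504-40=464; balance=4483-464=4019
47. interest=⌊4019·90/10000⌋=36; principal=504-36=468; balance=4019-468=3551
48. interest=⌊3551·90/10000⌋=31; principal=504-31=473; balance=3551-473=3078
49. interest=⌊3078·90/10000⌋=27; principal=504-27=477; balance=3078-477=2601
50. interest=⌊2601·90/10000⌋=23; principal=504-23=481; balance=2601-481=2120
51. interest=⌊2120·90/10000⌋=19; principal=504-19=485; balance=2120-485=1635
52. interest=⌊1635·90/10000⌋=14; principal=504-14=490; balance=1635-490=1145
53. interest=⌊1145·90/10000⌋=10; principal=504-10=494; balance=1145-494=651
54. interest=⌊651·90/10000⌋=5; principal=504-5=499; balance=651-499=152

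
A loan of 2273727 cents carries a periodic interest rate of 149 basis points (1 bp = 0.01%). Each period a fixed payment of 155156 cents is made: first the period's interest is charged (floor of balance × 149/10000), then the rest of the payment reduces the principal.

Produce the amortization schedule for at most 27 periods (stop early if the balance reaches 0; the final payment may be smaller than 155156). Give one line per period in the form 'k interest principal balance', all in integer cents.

1 33878 121278 2152449
2 32071 123085 2029364
3 30237 124919 1904445
4 28376 126780 1777665
5 26487 128669 1648996
6 24570 130586 1518410
7 22624 132532 1385878
8 20649 134507 1251371
9 18645 136511 1114860
10 16611 138545 976315
11 14547 140609 835706
12 12452 142704 693002
13 10325 144831 548171
14 8167 146989 401182
15 5977 149179 252003
16 3754 151402 100601
17 1498 100601 0

1. interest=⌊2273727·149/10000⌋=33878; principal=155156-33878=121278; balance=2273727-121278=2152449
2. interest=⌊2152449·149/10000⌋=32071; principal=155156-32071=123085; balance=2152449-123085=2029364
3. interest=⌊2029364·149/10000⌋=30237; principal=155156-30237=124919; balance=2029364-124919=1904445
4. interest=⌊1904445·149/10000⌋=28376; principal=155156-28376=126780; balance=1904445-126780=1777665
5. interest=⌊1777665·149/10000⌋=26487; principal=155156-26487=128669; balance=1777665-128669=1648996
6. interest=⌊1648996·149/10000⌋=24570; principal=155156-24570=130586; balance=1648996-130586=1518410
7. interest=⌊1518410·149/10000⌋=22624; principal=155156-22624=132532; balance=1518410-132532=1385878
8. interest=⌊1385878·149/10000⌋=20649; principal=155156-20649=134507; balance=1385878-134507=1251371
9. interest=⌊1251371·149/10000⌋=18645; principal=155156-18645=136511; balance=1251371-136511=1114860
10. interest=⌊1114860·149/10000⌋=16611; principal=155156-16611=138545; balance=1114860-138545=976315
11. interest=⌊976315·149/10000⌋=14547; principal=155156-14547=140609; balance=976315-140609=835706
12. interest=⌊835706·149/10000⌋=12452; principal=155156-12452=142704; balance=835706-142704=693002
13. interest=⌊693002·149/10000⌋=10325; principal=155156-10325=144831; balance=693002-144831=548171
14. interest=⌊548171·149/10000⌋=8167; principal=155156-8167=146989; balance=548171-146989=401182
15. interest=⌊401182·149/10000⌋=5977; principal=155156-5977=149179; balance=401182-149179=252003
16. interest=⌊252003·149/10000⌋=3754; principal=155156-3754=151402; balance=252003-151402=100601
17. interest=⌊100601·149/10000⌋=1498; principal=min(155156-1498,100601)=100601; balance=100601-100601=0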